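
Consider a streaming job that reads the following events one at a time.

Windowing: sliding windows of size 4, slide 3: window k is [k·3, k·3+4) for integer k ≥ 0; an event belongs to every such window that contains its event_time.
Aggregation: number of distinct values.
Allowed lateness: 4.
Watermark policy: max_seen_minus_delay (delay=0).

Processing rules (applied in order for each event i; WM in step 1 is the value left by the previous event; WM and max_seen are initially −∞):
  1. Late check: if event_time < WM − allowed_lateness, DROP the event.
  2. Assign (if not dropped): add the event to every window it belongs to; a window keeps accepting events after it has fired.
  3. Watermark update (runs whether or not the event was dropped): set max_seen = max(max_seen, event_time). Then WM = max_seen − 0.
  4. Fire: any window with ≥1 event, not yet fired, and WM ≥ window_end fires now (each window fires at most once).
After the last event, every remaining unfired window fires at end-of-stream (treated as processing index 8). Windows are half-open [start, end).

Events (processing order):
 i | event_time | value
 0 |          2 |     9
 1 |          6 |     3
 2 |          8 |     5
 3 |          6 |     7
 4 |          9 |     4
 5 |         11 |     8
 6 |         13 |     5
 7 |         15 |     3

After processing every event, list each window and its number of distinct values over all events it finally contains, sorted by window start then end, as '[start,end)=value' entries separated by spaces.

i=0 t=2 v=9: → [0,4); WM=2
i=1 t=6 v=3: → [6,10),[3,7); WM=6; [0,4) fires=1
i=2 t=8 v=5: → [6,10); WM=8; [3,7) fires=1
i=3 t=6 v=7: → [6,10),[3,7); WM=8
i=4 t=9 v=4: → [9,13),[6,10); WM=9
i=5 t=11 v=8: → [9,13); WM=11; [6,10) fires=4
i=6 t=13 v=5: → [12,16); WM=13; [9,13) fires=2
i=7 t=15 v=3: → [15,19),[12,16); WM=15

[0,4)=1 [3,7)=2 [6,10)=4 [9,13)=2 [12,16)=2 [15,19)=1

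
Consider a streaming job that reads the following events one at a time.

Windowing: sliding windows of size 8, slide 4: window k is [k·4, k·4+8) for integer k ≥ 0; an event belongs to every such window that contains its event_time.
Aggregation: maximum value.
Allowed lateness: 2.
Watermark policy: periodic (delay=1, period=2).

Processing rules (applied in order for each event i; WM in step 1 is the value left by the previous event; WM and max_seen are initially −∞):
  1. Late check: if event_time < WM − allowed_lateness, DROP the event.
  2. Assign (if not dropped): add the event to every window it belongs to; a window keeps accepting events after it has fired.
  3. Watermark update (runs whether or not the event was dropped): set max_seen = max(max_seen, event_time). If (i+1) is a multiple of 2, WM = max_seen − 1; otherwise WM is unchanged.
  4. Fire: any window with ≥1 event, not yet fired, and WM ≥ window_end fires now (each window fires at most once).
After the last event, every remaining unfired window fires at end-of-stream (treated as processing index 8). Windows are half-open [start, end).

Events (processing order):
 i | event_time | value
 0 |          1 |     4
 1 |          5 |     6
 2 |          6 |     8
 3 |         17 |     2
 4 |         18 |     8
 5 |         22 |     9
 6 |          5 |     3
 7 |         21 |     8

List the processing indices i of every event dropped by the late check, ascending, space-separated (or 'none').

i=0 t=1 v=4: → [0,8); WM=−∞
i=1 t=5 v=6: → [4,12),[0,8); WM=4
i=2 t=6 v=8: → [4,12),[0,8); WM=4
i=3 t=17 v=2: → [16,24),[12,20); WM=16; [0,8) fires=8 [4,12) fires=8
i=4 t=18 v=8: → [16,24),[12,20); WM=16
i=5 t=22 v=9: → [20,28),[16,24); WM=21; [12,20) fires=8
i=6 t=5 v=3: DROP (t<21-2); WM=21
i=7 t=21 v=8: → [20,28),[16,24); WM=21

6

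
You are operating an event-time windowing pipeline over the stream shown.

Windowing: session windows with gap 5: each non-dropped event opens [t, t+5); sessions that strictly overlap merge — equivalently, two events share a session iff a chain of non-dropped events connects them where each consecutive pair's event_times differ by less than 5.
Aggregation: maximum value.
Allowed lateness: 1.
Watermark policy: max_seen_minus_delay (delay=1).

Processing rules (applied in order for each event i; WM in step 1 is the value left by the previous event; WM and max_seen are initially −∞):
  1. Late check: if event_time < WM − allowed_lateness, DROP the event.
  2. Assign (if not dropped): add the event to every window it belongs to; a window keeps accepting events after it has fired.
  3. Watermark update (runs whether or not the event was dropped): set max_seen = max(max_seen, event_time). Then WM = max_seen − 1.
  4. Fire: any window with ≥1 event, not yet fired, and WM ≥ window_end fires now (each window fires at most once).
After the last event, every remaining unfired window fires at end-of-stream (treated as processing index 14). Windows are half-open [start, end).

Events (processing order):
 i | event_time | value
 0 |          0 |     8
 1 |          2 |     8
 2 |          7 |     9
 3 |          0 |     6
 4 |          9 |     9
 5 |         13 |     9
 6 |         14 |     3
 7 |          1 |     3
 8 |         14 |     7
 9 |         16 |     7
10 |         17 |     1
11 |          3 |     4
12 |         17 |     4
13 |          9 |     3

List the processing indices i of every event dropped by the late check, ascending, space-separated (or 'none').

3 7 11 13

i=0 t=0 v=8: → [0,5); WM=-1
i=1 t=2 v=8: → [0,7); WM=1
i=2 t=7 v=9: → [7,12); WM=6
i=3 t=0 v=6: DROP (t<6-1); WM=6
i=4 t=9 v=9: → [7,14); WM=8
i=5 t=13 v=9: → [7,18); WM=12
i=6 t=14 v=3: → [7,19); WM=13
i=7 t=1 v=3: DROP (t<13-1); WM=13
i=8 t=14 v=7: → [7,19); WM=13
i=9 t=16 v=7: → [7,21); WM=15
i=10 t=17 v=1: → [7,22); WM=16
i=11 t=3 v=4: DROP (t<16-1); WM=16
i=12 t=17 v=4: → [7,22); WM=16
i=13 t=9 v=3: DROP (t<16-1); WM=16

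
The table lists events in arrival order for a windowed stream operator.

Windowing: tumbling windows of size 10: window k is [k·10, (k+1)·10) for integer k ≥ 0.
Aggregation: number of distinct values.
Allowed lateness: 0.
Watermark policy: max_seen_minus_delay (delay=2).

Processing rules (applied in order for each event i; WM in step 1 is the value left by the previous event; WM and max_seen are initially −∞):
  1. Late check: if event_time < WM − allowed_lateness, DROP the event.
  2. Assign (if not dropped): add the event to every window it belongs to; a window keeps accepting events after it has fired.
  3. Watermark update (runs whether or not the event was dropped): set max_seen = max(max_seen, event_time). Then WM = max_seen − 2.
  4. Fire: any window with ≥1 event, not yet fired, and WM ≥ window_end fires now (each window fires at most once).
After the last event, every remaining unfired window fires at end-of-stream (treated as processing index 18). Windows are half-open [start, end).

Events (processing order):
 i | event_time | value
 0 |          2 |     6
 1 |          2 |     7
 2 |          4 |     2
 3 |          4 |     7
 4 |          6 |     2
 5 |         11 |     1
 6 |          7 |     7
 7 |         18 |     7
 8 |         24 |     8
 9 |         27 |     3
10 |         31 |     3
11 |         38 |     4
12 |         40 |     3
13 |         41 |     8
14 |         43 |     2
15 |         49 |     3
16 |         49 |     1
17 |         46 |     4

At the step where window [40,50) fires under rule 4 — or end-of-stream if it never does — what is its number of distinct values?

4

i=0 t=2 v=6: → [0,10); WM=0
i=1 t=2 v=7: → [0,10); WM=0
i=2 t=4 v=2: → [0,10); WM=2
i=3 t=4 v=7: → [0,10); WM=2
i=4 t=6 v=2: → [0,10); WM=4
i=5 t=11 v=1: → [10,20); WM=9
i=6 t=7 v=7: DROP (t<9-0); WM=9
i=7 t=18 v=7: → [10,20); WM=16; [0,10) fires=3
i=8 t=24 v=8: → [20,30); WM=22; [10,20) fires=2
i=9 t=27 v=3: → [20,30); WM=25
i=10 t=31 v=3: → [30,40); WM=29
i=11 t=38 v=4: → [30,40); WM=36; [20,30) fires=2
i=12 t=40 v=3: → [40,50); WM=38
i=13 t=41 v=8: → [40,50); WM=39
i=14 t=43 v=2: → [40,50); WM=41; [30,40) fires=2
i=15 t=49 v=3: → [40,50); WM=47
i=16 t=49 v=1: → [40,50); WM=47
i=17 t=46 v=4: DROP (t<47-0); WM=47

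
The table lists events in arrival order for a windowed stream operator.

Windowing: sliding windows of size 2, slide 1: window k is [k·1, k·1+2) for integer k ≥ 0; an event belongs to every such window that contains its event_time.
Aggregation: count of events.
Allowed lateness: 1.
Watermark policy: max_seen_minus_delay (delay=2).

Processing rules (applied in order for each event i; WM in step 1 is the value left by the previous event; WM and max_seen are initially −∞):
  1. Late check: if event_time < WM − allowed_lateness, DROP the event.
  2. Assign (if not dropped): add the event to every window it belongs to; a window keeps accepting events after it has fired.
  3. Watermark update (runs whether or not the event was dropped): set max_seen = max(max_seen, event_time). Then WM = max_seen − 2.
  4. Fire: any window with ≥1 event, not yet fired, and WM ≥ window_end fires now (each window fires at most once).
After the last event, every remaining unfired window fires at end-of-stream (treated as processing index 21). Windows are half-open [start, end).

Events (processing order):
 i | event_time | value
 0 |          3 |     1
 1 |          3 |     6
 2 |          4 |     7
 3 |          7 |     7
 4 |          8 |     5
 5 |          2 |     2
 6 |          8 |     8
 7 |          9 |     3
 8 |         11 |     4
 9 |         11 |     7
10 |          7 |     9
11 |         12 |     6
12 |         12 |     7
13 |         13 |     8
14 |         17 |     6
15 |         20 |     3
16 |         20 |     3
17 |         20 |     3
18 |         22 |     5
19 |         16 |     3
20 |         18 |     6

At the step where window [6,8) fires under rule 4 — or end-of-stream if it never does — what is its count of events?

i=0 t=3 v=1: → [3,5),[2,4); WM=1
i=1 t=3 v=6: → [3,5),[2,4); WM=1
i=2 t=4 v=7: → [4,6),[3,5); WM=2
i=3 t=7 v=7: → [7,9),[6,8); WM=5; [2,4) fires=2 [3,5) fires=3
i=4 t=8 v=5: → [8,10),[7,9); WM=6; [4,6) fires=1
i=5 t=2 v=2: DROP (t<6-1); WM=6
i=6 t=8 v=8: → [8,10),[7,9); WM=6
i=7 t=9 v=3: → [9,11),[8,10); WM=7
i=8 t=11 v=4: → [11,13),[10,12); WM=9; [6,8) fires=1 [7,9) fires=3
i=9 t=11 v=7: → [11,13),[10,12); WM=9
i=10 t=7 v=9: DROP (t<9-1); WM=9
i=11 t=12 v=6: → [12,14),[11,13); WM=10; [8,10) fires=3
i=12 t=12 v=7: → [12,14),[11,13); WM=10
i=13 t=13 v=8: → [13,15),[12,14); WM=11; [9,11) fires=1
i=14 t=17 v=6: → [17,19),[16,18); WM=15; [10,12) fires=2 [11,13) fires=4 [12,14) fires=3 [13,15) fires=1
i=15 t=20 v=3: → [20,22),[19,21); WM=18; [16,18) fires=1
i=16 t=20 v=3: → [20,22),[19,21); WM=18
i=17 t=20 v=3: → [20,22),[19,21); WM=18
i=18 t=22 v=5: → [22,24),[21,23); WM=20; [17,19) fires=1
i=19 t=16 v=3: DROP (t<20-1); WM=20
i=20 t=18 v=6: DROP (t<20-1); WM=20

1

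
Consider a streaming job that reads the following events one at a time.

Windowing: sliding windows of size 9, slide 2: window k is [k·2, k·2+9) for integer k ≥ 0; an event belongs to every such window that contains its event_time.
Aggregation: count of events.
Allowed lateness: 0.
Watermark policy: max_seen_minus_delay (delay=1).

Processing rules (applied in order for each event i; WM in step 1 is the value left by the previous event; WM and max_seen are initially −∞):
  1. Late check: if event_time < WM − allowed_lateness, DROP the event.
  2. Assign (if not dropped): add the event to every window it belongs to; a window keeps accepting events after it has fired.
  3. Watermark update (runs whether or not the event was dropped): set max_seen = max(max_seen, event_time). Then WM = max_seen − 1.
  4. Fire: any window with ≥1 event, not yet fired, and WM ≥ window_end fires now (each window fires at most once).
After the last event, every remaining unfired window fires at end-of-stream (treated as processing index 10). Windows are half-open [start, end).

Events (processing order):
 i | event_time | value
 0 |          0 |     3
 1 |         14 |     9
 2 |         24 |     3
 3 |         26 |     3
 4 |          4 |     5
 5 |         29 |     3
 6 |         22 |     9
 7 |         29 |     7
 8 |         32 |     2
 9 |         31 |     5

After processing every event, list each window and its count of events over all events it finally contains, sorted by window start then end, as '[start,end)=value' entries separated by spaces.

[0,9)=1 [6,15)=1 [8,17)=1 [10,19)=1 [12,21)=1 [14,23)=1 [16,25)=1 [18,27)=2 [20,29)=2 [22,31)=4 [24,33)=6 [26,35)=5 [28,37)=4 [30,39)=2 [32,41)=1

i=0 t=0 v=3: → [0,9); WM=-1
i=1 t=14 v=9: → [14,23),[12,21),[10,19),[8,17),[6,15); WM=13; [0,9) fires=1
i=2 t=24 v=3: → [24,33),[22,31),[20,29),[18,27),[16,25); WM=23; [6,15) fires=1 [8,17) fires=1 [10,19) fires=1 [12,21) fires=1 [14,23) fires=1
i=3 t=26 v=3: → [26,35),[24,33),[22,31),[20,29),[18,27); WM=25; [16,25) fires=1
i=4 t=4 v=5: DROP (t<25-0); WM=25
i=5 t=29 v=3: → [28,37),[26,35),[24,33),[22,31); WM=28; [18,27) fires=2
i=6 t=22 v=9: DROP (t<28-0); WM=28
i=7 t=29 v=7: → [28,37),[26,35),[24,33),[22,31); WM=28
i=8 t=32 v=2: → [32,41),[30,39),[28,37),[26,35),[24,33); WM=31; [20,29) fires=2 [22,31) fires=4
i=9 t=31 v=5: → [30,39),[28,37),[26,35),[24,33); WM=31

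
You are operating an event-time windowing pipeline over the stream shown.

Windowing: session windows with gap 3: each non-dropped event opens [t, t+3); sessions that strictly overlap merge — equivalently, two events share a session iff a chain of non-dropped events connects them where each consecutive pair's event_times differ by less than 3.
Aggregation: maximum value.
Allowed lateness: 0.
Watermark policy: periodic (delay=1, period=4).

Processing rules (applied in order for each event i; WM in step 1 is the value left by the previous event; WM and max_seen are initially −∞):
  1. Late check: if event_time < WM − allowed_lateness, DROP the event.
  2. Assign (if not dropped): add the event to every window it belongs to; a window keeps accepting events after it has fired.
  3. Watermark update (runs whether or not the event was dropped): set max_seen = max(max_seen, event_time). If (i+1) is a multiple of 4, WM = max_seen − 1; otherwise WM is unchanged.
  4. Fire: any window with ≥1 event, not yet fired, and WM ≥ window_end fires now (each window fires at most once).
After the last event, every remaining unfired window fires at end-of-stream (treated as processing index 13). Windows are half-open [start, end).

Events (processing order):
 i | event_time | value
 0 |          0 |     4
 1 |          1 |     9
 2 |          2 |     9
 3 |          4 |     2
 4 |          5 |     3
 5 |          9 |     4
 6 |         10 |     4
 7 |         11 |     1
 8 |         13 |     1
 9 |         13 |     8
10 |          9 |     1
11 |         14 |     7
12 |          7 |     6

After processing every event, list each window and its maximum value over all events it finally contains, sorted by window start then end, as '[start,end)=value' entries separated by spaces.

i=0 t=0 v=4: → [0,3); WM=−∞
i=1 t=1 v=9: → [0,4); WM=−∞
i=2 t=2 v=9: → [0,5); WM=−∞
i=3 t=4 v=2: → [0,7); WM=3
i=4 t=5 v=3: → [0,8); WM=3
i=5 t=9 v=4: → [9,12); WM=3
i=6 t=10 v=4: → [9,13); WM=3
i=7 t=11 v=1: → [9,14); WM=10
i=8 t=13 v=1: → [9,16); WM=10
i=9 t=13 v=8: → [9,16); WM=10
i=10 t=9 v=1: DROP (t<10-0); WM=10
i=11 t=14 v=7: → [9,17); WM=13
i=12 t=7 v=6: DROP (t<13-0); WM=13

[0,8)=9 [9,17)=8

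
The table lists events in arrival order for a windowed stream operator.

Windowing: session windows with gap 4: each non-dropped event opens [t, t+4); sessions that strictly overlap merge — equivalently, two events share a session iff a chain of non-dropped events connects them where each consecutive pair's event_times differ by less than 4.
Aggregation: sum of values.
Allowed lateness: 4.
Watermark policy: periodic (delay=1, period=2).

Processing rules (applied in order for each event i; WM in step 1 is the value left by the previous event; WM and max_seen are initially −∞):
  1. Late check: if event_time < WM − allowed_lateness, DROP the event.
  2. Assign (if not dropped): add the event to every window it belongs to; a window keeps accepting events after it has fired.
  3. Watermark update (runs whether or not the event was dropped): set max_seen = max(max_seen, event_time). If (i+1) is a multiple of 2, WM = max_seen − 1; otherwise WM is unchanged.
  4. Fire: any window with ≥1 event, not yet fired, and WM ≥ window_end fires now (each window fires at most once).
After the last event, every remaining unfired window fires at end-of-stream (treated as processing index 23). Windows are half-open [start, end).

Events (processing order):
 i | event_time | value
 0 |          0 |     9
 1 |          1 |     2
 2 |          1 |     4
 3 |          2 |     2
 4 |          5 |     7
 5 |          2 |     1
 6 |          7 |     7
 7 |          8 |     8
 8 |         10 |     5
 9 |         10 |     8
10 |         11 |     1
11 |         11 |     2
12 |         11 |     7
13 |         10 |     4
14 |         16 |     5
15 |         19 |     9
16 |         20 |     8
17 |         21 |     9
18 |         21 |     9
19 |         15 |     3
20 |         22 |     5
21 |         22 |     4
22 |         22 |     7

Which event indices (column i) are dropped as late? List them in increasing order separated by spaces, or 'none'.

19

i=0 t=0 v=9: → [0,4); WM=−∞
i=1 t=1 v=2: → [0,5); WM=0
i=2 t=1 v=4: → [0,5); WM=0
i=3 t=2 v=2: → [0,6); WM=1
i=4 t=5 v=7: → [0,9); WM=1
i=5 t=2 v=1: → [0,9); WM=4
i=6 t=7 v=7: → [0,11); WM=4
i=7 t=8 v=8: → [0,12); WM=7
i=8 t=10 v=5: → [0,14); WM=7
i=9 t=10 v=8: → [0,14); WM=9
i=10 t=11 v=1: → [0,15); WM=9
i=11 t=11 v=2: → [0,15); WM=10
i=12 t=11 v=7: → [0,15); WM=10
i=13 t=10 v=4: → [0,15); WM=10
i=14 t=16 v=5: → [16,20); WM=10
i=15 t=19 v=9: → [16,23); WM=18
i=16 t=20 v=8: → [16,24); WM=18
i=17 t=21 v=9: → [16,25); WM=20
i=18 t=21 v=9: → [16,25); WM=20
i=19 t=15 v=3: DROP (t<20-4); WM=20
i=20 t=22 v=5: → [16,26); WM=20
i=21 t=22 v=4: → [16,26); WM=21
i=22 t=22 v=7: → [16,26); WM=21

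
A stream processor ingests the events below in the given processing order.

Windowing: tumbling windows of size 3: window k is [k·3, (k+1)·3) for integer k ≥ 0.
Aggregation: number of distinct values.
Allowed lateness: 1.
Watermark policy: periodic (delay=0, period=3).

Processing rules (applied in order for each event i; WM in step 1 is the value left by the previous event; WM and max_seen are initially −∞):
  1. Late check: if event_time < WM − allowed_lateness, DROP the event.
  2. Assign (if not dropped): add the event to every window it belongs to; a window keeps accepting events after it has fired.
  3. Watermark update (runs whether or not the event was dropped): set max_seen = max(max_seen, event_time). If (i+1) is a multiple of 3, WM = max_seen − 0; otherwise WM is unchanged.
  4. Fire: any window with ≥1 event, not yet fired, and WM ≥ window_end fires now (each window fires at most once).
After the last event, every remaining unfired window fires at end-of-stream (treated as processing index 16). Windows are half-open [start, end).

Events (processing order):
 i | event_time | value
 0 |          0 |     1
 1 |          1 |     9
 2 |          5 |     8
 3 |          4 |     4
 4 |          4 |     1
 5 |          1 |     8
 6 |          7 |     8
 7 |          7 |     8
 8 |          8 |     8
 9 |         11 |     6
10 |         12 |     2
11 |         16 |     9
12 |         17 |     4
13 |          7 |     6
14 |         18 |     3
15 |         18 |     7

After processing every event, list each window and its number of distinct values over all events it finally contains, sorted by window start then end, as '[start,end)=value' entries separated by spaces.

i=0 t=0 v=1: → [0,3); WM=−∞
i=1 t=1 v=9: → [0,3); WM=−∞
i=2 t=5 v=8: → [3,6); WM=5; [0,3) fires=2
i=3 t=4 v=4: → [3,6); WM=5
i=4 t=4 v=1: → [3,6); WM=5
i=5 t=1 v=8: DROP (t<5-1); WM=5
i=6 t=7 v=8: → [6,9); WM=5
i=7 t=7 v=8: → [6,9); WM=5
i=8 t=8 v=8: → [6,9); WM=8; [3,6) fires=3
i=9 t=11 v=6: → [9,12); WM=8
i=10 t=12 v=2: → [12,15); WM=8
i=11 t=16 v=9: → [15,18); WM=16; [6,9) fires=1 [9,12) fires=1 [12,15) fires=1
i=12 t=17 v=4: → [15,18); WM=16
i=13 t=7 v=6: DROP (t<16-1); WM=16
i=14 t=18 v=3: → [18,21); WM=18; [15,18) fires=2
i=15 t=18 v=7: → [18,21); WM=18

[0,3)=2 [3,6)=3 [6,9)=1 [9,12)=1 [12,15)=1 [15,18)=2 [18,21)=2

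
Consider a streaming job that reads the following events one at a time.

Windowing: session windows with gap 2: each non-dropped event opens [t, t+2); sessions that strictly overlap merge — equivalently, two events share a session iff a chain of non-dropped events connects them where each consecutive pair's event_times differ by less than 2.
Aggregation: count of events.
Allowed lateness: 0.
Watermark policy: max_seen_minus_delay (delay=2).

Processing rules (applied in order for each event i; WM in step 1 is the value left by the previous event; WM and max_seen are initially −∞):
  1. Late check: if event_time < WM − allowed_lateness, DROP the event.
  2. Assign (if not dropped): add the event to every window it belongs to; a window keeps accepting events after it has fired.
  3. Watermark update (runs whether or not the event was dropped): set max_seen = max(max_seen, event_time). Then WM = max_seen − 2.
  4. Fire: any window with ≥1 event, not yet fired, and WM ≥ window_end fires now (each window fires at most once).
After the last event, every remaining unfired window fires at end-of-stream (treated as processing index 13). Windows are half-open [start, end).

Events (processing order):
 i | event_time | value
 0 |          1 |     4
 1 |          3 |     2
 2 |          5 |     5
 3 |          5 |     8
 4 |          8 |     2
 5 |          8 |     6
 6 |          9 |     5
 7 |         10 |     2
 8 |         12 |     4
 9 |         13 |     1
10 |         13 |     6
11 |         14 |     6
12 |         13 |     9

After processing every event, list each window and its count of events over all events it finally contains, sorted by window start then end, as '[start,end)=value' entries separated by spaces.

i=0 t=1 v=4: → [1,3); WM=-1
i=1 t=3 v=2: → [3,5); WM=1
i=2 t=5 v=5: → [5,7); WM=3
i=3 t=5 v=8: → [5,7); WM=3
i=4 t=8 v=2: → [8,10); WM=6
i=5 t=8 v=6: → [8,10); WM=6
i=6 t=9 v=5: → [8,11); WM=7
i=7 t=10 v=2: → [8,12); WM=8
i=8 t=12 v=4: → [12,14); WM=10
i=9 t=13 v=1: → [12,15); WM=11
i=10 t=13 v=6: → [12,15); WM=11
i=11 t=14 v=6: → [12,16); WM=12
i=12 t=13 v=9: → [12,16); WM=12

[1,3)=1 [3,5)=1 [5,7)=2 [8,12)=4 [12,16)=5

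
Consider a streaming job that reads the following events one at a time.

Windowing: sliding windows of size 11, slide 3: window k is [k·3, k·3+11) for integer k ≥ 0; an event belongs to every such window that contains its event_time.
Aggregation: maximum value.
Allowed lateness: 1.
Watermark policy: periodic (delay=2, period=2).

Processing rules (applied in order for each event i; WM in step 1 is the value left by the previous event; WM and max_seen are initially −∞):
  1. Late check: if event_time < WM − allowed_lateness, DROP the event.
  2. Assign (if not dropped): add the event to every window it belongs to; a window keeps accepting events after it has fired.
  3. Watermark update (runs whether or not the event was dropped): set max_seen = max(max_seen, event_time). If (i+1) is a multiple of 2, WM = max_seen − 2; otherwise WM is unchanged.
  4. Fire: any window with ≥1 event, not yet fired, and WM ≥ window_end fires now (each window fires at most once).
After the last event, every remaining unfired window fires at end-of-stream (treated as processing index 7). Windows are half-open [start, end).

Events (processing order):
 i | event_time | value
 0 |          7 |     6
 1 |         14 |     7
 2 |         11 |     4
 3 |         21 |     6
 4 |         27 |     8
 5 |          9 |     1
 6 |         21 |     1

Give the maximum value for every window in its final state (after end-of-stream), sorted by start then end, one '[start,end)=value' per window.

i=0 t=7 v=6: → [6,17),[3,14),[0,11); WM=−∞
i=1 t=14 v=7: → [12,23),[9,20),[6,17); WM=12; [0,11) fires=6
i=2 t=11 v=4: → [9,20),[6,17),[3,14); WM=12
i=3 t=21 v=6: → [21,32),[18,29),[15,26),[12,23); WM=19; [3,14) fires=6 [6,17) fires=7
i=4 t=27 v=8: → [27,38),[24,35),[21,32),[18,29); WM=19
i=5 t=9 v=1: DROP (t<19-1); WM=25; [9,20) fires=7 [12,23) fires=7
i=6 t=21 v=1: DROP (t<25-1); WM=25

[0,11)=6 [3,14)=6 [6,17)=7 [9,20)=7 [12,23)=7 [15,26)=6 [18,29)=8 [21,32)=8 [24,35)=8 [27,38)=8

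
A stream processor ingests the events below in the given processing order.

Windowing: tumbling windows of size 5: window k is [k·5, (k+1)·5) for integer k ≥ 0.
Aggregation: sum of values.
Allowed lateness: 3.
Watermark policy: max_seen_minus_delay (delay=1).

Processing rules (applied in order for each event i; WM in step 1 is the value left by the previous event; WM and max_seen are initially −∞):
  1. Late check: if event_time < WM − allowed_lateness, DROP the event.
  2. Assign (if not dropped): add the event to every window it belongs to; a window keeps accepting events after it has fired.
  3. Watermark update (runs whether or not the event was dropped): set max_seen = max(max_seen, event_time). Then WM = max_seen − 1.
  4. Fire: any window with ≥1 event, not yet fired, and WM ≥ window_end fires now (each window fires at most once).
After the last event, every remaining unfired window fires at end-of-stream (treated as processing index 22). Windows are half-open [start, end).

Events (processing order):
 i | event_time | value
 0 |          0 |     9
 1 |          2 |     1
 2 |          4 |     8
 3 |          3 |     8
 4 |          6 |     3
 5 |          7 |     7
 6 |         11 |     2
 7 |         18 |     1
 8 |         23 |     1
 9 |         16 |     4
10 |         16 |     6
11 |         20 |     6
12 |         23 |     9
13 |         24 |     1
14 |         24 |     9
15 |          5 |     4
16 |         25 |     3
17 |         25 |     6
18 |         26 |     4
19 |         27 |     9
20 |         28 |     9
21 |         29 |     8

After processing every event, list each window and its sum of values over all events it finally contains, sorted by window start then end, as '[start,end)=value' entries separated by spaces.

i=0 t=0 v=9: → [0,5); WM=-1
i=1 t=2 v=1: → [0,5); WM=1
i=2 t=4 v=8: → [0,5); WM=3
i=3 t=3 v=8: → [0,5); WM=3
i=4 t=6 v=3: → [5,10); WM=5; [0,5) fires=26
i=5 t=7 v=7: → [5,10); WM=6
i=6 t=11 v=2: → [10,15); WM=10; [5,10) fires=10
i=7 t=18 v=1: → [15,20); WM=17; [10,15) fires=2
i=8 t=23 v=1: → [20,25); WM=22; [15,20) fires=1
i=9 t=16 v=4: DROP (t<22-3); WM=22
i=10 t=16 v=6: DROP (t<22-3); WM=22
i=11 t=20 v=6: → [20,25); WM=22
i=12 t=23 v=9: → [20,25); WM=22
i=13 t=24 v=1: → [20,25); WM=23
i=14 t=24 v=9: → [20,25); WM=23
i=15 t=5 v=4: DROP (t<23-3); WM=23
i=16 t=25 v=3: → [25,30); WM=24
i=17 t=25 v=6: → [25,30); WM=24
i=18 t=26 v=4: → [25,30); WM=25; [20,25) fires=26
i=19 t=27 v=9: → [25,30); WM=26
i=20 t=28 v=9: → [25,30); WM=27
i=21 t=29 v=8: → [25,30); WM=28

[0,5)=26 [5,10)=10 [10,15)=2 [15,20)=1 [20,25)=26 [25,30)=39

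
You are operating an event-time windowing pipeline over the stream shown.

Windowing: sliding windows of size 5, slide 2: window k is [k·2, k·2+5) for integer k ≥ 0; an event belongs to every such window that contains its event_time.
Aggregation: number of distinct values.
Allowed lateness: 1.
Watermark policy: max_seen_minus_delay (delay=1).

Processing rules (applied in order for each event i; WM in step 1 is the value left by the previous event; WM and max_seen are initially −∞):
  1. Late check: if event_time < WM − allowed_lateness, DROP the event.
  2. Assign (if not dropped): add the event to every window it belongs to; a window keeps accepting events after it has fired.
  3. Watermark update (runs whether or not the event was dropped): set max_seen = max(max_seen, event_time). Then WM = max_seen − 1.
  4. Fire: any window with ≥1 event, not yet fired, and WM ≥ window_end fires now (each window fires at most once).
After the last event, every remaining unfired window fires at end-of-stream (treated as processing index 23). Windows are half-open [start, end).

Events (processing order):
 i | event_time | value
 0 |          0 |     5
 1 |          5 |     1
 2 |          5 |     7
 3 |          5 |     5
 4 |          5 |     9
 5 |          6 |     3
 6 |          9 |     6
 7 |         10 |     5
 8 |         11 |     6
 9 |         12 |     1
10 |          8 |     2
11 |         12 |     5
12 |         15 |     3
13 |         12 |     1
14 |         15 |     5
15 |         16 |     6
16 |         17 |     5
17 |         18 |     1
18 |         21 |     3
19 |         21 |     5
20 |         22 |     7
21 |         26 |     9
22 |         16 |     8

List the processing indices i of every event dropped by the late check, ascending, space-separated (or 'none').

10 13 22

i=0 t=0 v=5: → [0,5); WM=-1
i=1 t=5 v=1: → [4,9),[2,7); WM=4
i=2 t=5 v=7: → [4,9),[2,7); WM=4
i=3 t=5 v=5: → [4,9),[2,7); WM=4
i=4 t=5 v=9: → [4,9),[2,7); WM=4
i=5 t=6 v=3: → [6,11),[4,9),[2,7); WM=5; [0,5) fires=1
i=6 t=9 v=6: → [8,13),[6,11); WM=8; [2,7) fires=5
i=7 t=10 v=5: → [10,15),[8,13),[6,11); WM=9; [4,9) fires=5
i=8 t=11 v=6: → [10,15),[8,13); WM=10
i=9 t=12 v=1: → [12,17),[10,15),[8,13); WM=11; [6,11) fires=3
i=10 t=8 v=2: DROP (t<11-1); WM=11
i=11 t=12 v=5: → [12,17),[10,15),[8,13); WM=11
i=12 t=15 v=3: → [14,19),[12,17); WM=14; [8,13) fires=3
i=13 t=12 v=1: DROP (t<14-1); WM=14
i=14 t=15 v=5: → [14,19),[12,17); WM=14
i=15 t=16 v=6: → [16,21),[14,19),[12,17); WM=15; [10,15) fires=3
i=16 t=17 v=5: → [16,21),[14,19); WM=16
i=17 t=18 v=1: → [18,23),[16,21),[14,19); WM=17; [12,17) fires=4
i=18 t=21 v=3: → [20,25),[18,23); WM=20; [14,19) fires=4
i=19 t=21 v=5: → [20,25),[18,23); WM=20
i=20 t=22 v=7: → [22,27),[20,25),[18,23); WM=21; [16,21) fires=3
i=21 t=26 v=9: → [26,31),[24,29),[22,27); WM=25; [18,23) fires=4 [20,25) fires=3
i=22 t=16 v=8: DROP (t<25-1); WM=25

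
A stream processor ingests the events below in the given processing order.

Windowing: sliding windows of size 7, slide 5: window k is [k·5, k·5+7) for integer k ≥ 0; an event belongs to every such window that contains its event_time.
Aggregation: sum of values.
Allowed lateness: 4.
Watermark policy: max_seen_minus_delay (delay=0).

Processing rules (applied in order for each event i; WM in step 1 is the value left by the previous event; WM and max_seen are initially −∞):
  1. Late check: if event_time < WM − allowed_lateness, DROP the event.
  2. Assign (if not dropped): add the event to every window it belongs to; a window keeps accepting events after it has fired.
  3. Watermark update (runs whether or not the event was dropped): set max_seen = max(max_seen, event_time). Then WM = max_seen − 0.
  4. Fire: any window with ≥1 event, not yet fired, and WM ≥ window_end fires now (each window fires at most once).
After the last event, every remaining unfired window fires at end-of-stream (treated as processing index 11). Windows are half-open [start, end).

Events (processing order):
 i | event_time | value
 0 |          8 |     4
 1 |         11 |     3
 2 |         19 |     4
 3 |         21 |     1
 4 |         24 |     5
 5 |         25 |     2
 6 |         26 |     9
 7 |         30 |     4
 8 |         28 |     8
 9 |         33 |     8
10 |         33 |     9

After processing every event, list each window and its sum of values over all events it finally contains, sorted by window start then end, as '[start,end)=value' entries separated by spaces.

i=0 t=8 v=4: → [5,12); WM=8
i=1 t=11 v=3: → [10,17),[5,12); WM=11
i=2 t=19 v=4: → [15,22); WM=19; [5,12) fires=7 [10,17) fires=3
i=3 t=21 v=1: → [20,27),[15,22); WM=21
i=4 t=24 v=5: → [20,27); WM=24; [15,22) fires=5
i=5 t=25 v=2: → [25,32),[20,27); WM=25
i=6 t=26 v=9: → [25,32),[20,27); WM=26
i=7 t=30 v=4: → [30,37),[25,32); WM=30; [20,27) fires=17
i=8 t=28 v=8: → [25,32); WM=30
i=9 t=33 v=8: → [30,37); WM=33; [25,32) fires=23
i=10 t=33 v=9: → [30,37); WM=33

[5,12)=7 [10,17)=3 [15,22)=5 [20,27)=17 [25,32)=23 [30,37)=21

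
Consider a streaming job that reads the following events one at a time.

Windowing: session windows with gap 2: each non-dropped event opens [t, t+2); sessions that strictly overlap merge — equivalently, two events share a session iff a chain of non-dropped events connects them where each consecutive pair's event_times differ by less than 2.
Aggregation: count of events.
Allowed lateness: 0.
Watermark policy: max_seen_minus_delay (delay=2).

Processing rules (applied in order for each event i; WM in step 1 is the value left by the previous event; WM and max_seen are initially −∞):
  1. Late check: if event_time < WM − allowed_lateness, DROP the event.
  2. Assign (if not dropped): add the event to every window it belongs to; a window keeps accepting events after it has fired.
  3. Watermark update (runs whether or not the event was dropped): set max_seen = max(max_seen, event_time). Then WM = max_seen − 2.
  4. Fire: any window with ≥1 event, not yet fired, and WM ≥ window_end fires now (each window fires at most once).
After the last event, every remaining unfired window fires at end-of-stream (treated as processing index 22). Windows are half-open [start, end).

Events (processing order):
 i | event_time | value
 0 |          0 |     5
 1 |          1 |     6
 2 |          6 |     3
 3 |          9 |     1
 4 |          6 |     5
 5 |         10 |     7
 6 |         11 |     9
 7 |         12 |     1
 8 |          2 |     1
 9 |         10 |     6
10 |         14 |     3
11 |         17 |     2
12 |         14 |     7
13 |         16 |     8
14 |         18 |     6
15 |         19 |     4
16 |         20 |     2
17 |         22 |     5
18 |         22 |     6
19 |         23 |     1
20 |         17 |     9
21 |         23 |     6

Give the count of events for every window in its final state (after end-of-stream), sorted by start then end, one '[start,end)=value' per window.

i=0 t=0 v=5: → [0,2); WM=-2
i=1 t=1 v=6: → [0,3); WM=-1
i=2 t=6 v=3: → [6,8); WM=4
i=3 t=9 v=1: → [9,11); WM=7
i=4 t=6 v=5: DROP (t<7-0); WM=7
i=5 t=10 v=7: → [9,12); WM=8
i=6 t=11 v=9: → [9,13); WM=9
i=7 t=12 v=1: → [9,14); WM=10
i=8 t=2 v=1: DROP (t<10-0); WM=10
i=9 t=10 v=6: → [9,14); WM=10
i=10 t=14 v=3: → [14,16); WM=12
i=11 t=17 v=2: → [17,19); WM=15
i=12 t=14 v=7: DROP (t<15-0); WM=15
i=13 t=16 v=8: → [16,19); WM=15
i=14 t=18 v=6: → [16,20); WM=16
i=15 t=19 v=4: → [16,21); WM=17
i=16 t=20 v=2: → [16,22); WM=18
i=17 t=22 v=5: → [22,24); WM=20
i=18 t=22 v=6: → [22,24); WM=20
i=19 t=23 v=1: → [22,25); WM=21
i=20 t=17 v=9: DROP (t<21-0); WM=21
i=21 t=23 v=6: → [22,25); WM=21

[0,3)=2 [6,8)=1 [9,14)=5 [14,16)=1 [16,22)=5 [22,25)=4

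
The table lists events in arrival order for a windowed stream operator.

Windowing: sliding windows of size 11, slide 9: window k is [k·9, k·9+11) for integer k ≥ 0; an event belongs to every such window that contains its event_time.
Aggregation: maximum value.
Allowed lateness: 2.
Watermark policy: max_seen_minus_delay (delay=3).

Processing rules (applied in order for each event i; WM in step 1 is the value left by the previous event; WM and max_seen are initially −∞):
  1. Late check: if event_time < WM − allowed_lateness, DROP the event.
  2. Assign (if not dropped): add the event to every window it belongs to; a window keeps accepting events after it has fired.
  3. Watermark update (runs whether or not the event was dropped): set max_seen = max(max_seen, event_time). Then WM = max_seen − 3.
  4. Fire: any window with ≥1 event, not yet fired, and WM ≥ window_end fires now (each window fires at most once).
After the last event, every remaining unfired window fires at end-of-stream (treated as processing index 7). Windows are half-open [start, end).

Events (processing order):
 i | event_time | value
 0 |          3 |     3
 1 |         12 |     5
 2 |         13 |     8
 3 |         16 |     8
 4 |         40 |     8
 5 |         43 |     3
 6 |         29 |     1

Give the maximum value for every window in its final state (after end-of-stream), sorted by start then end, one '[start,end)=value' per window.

i=0 t=3 v=3: → [0,11); WM=0
i=1 t=12 v=5: → [9,20); WM=9
i=2 t=13 v=8: → [9,20); WM=10
i=3 t=16 v=8: → [9,20); WM=13; [0,11) fires=3
i=4 t=40 v=8: → [36,47); WM=37; [9,20) fires=8
i=5 t=43 v=3: → [36,47); WM=40
i=6 t=29 v=1: DROP (t<40-2); WM=40

[0,11)=3 [9,20)=8 [36,47)=8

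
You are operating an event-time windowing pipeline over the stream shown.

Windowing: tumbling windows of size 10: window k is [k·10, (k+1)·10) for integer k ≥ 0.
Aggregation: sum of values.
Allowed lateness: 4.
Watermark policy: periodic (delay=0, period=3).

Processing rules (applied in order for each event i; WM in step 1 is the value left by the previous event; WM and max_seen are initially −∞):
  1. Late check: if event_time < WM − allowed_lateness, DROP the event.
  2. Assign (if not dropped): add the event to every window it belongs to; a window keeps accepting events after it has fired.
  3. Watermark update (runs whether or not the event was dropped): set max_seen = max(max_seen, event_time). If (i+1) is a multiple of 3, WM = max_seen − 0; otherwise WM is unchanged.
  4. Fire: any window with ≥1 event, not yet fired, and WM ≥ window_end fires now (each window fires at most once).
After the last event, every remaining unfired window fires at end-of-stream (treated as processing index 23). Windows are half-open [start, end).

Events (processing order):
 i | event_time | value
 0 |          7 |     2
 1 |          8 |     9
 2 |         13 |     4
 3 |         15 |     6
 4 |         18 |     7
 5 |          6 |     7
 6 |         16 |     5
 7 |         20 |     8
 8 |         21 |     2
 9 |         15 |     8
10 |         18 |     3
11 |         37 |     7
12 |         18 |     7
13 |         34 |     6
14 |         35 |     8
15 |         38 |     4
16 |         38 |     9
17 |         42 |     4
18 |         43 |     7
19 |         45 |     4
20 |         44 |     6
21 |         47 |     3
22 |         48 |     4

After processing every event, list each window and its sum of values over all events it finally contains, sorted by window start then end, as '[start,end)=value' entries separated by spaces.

i=0 t=7 v=2: → [0,10); WM=−∞
i=1 t=8 v=9: → [0,10); WM=−∞
i=2 t=13 v=4: → [10,20); WM=13; [0,10) fires=11
i=3 t=15 v=6: → [10,20); WM=13
i=4 t=18 v=7: → [10,20); WM=13
i=5 t=6 v=7: DROP (t<13-4); WM=18
i=6 t=16 v=5: → [10,20); WM=18
i=7 t=20 v=8: → [20,30); WM=18
i=8 t=21 v=2: → [20,30); WM=21; [10,20) fires=22
i=9 t=15 v=8: DROP (t<21-4); WM=21
i=10 t=18 v=3: → [10,20); WM=21
i=11 t=37 v=7: → [30,40); WM=37; [20,30) fires=10
i=12 t=18 v=7: DROP (t<37-4); WM=37
i=13 t=34 v=6: → [30,40); WM=37
i=14 t=35 v=8: → [30,40); WM=37
i=15 t=38 v=4: → [30,40); WM=37
i=16 t=38 v=9: → [30,40); WM=37
i=17 t=42 v=4: → [40,50); WM=42; [30,40) fires=34
i=18 t=43 v=7: → [40,50); WM=42
i=19 t=45 v=4: → [40,50); WM=42
i=20 t=44 v=6: → [40,50); WM=45
i=21 t=47 v=3: → [40,50); WM=45
i=22 t=48 v=4: → [40,50); WM=45

[0,10)=11 [10,20)=25 [20,30)=10 [30,40)=34 [40,50)=28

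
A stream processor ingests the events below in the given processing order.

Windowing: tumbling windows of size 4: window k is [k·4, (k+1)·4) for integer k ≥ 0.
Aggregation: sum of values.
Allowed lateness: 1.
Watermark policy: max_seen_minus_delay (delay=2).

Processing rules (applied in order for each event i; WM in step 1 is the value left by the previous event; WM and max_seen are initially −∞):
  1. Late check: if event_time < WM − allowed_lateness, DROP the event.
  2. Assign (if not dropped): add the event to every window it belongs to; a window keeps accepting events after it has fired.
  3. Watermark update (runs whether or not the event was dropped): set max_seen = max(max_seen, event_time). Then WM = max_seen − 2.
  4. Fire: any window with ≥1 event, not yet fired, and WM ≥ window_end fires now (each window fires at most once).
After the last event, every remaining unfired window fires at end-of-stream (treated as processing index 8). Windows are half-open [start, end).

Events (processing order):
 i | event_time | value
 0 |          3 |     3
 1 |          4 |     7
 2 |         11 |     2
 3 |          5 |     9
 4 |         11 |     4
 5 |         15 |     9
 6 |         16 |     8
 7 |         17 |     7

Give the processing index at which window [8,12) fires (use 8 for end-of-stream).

5

i=0 t=3 v=3: → [0,4); WM=1
i=1 t=4 v=7: → [4,8); WM=2
i=2 t=11 v=2: → [8,12); WM=9; [0,4) fires=3 [4,8) fires=7
i=3 t=5 v=9: DROP (t<9-1); WM=9
i=4 t=11 v=4: → [8,12); WM=9
i=5 t=15 v=9: → [12,16); WM=13; [8,12) fires=6
i=6 t=16 v=8: → [16,20); WM=14
i=7 t=17 v=7: → [16,20); WM=15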